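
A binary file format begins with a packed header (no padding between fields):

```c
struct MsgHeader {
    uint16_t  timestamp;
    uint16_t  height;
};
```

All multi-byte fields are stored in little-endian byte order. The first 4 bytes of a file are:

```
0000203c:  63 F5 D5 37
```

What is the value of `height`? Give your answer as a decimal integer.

`height` follows `timestamp` (2 bytes), so it starts at byte offset 2 and occupies 2 bytes.
Bytes at offsets 2..3: D5 37.
In little-endian order the low byte comes first in memory.
Reassemble most-significant byte first: 37 D5 → 0x37D5.
0x37D5 = 14293.

14293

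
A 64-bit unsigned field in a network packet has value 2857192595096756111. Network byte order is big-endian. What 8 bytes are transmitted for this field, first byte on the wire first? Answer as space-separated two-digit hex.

27 A6 C9 86 F5 9E 5F 8F

2857192595096756111 in hexadecimal, padded to 64 bits, is 0x27A6C986F59E5F8F.
Split into bytes (most-significant first): 27 A6 C9 86 F5 9E 5F 8F.
In big-endian order the high byte comes first in memory.
So the memory order matches the most-significant-first order: 27 A6 C9 86 F5 9E 5F 8F.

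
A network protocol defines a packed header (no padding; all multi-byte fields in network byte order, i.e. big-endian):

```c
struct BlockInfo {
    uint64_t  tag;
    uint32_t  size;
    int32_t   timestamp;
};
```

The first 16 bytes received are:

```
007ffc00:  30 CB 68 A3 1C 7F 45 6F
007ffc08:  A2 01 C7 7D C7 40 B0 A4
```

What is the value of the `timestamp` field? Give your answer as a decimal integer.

`timestamp` follows `tag` (8 B), `size` (4 B), so it starts at offset 8 + 4 = 12 and occupies 4 bytes.
Bytes at offsets 12..15: C7 40 B0 A4.
In big-endian order the high byte comes first in memory.
The bytes are already most-significant first: 0xC740B0A4.
Top bit is set, so as a signed 32-bit value this is 0xC740B0A4 − 2^32 = -952061788.

-952061788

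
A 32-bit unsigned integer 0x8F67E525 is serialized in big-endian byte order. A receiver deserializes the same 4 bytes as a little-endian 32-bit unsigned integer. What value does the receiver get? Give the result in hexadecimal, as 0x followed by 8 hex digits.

0x25E5678F

Stored big-endian, the bytes at ascending addresses are 8F 67 E5 25.
Read back as little-endian, the first byte is least significant, giving 0x25E5678F.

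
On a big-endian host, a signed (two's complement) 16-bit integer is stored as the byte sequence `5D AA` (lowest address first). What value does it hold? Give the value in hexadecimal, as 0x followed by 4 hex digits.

0x5DAA

Big-endian stores the most-significant byte at the lowest address.
The bytes are already most-significant first: 0x5DAA.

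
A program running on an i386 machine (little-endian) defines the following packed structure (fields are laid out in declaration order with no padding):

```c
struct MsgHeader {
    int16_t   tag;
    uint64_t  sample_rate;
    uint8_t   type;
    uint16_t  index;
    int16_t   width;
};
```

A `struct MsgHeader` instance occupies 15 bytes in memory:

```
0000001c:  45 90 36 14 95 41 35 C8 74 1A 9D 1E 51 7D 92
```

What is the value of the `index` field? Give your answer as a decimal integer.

20766

`index` follows `tag` (2 B), `sample_rate` (8 B), `type` (1 B), so it starts at offset 2 + 8 + 1 = 11 and occupies 2 bytes.
Bytes at offsets 11..12: 1E 51.
Little-endian stores the least-significant byte at the lowest address.
Reassemble most-significant byte first: 51 1E → 0x511E.
0x511E = 20766.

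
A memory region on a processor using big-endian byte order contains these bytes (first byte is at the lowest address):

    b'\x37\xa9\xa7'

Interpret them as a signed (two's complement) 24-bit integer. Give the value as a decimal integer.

3647911

Big-endian stores the most-significant byte at the lowest address.
The bytes are already most-significant first: 0x37A9A7.
0x37A9A7 = 3647911.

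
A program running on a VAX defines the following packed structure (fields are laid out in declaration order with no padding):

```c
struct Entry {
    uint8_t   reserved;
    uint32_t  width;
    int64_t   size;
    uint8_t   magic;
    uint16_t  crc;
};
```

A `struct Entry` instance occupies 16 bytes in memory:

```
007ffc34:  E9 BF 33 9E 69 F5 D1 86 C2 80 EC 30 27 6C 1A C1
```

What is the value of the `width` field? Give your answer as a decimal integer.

1771975615

`width` follows `reserved` (1 byte), so it starts at byte offset 1 and occupies 4 bytes.
Bytes at offsets 1..4: BF 33 9E 69.
Little-endian stores the least-significant byte at the lowest address.
Reassemble most-significant byte first: 69 9E 33 BF → 0x699E33BF.
0x699E33BF = 1771975615.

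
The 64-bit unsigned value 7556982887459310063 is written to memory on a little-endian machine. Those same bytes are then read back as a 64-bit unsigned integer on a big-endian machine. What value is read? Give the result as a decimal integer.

17278543501680435048

7556982887459310063 in 64-bit hexadecimal is 0x68DFCBE5C4B7C9EF.
Stored little-endian, the bytes at ascending addresses are EF C9 B7 C4 E5 CB DF 68.
Read back as big-endian, the last byte is least significant, giving 0xEFC9B7C4E5CBDF68.
0xEFC9B7C4E5CBDF68 = 17278543501680435048.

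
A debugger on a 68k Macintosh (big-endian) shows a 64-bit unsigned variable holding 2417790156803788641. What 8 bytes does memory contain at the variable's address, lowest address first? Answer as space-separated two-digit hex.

2417790156803788641 in hexadecimal, padded to 64 bits, is 0x218DB7566DB9CF61.
Split into bytes (most-significant first): 21 8D B7 56 6D B9 CF 61.
Big-endian: lowest address holds the most-significant byte.
So the memory order matches the most-significant-first order: 21 8D B7 56 6D B9 CF 61.

21 8D B7 56 6D B9 CF 61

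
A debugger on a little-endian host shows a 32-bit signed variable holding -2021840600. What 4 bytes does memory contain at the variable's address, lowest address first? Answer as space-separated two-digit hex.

28 29 7D 87

Two's complement of -2021840600 in 32 bits: 2021840600 = 0x7882D6D8; invert → 0x877D2927; add 1 → 0x877D2928.
Split into bytes (most-significant first): 87 7D 29 28.
Little-endian: lowest address holds the least-significant byte.
So at ascending addresses the bytes are 28 29 7D 87.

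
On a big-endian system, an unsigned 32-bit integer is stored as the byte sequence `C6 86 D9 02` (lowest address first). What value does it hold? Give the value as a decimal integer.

Big-endian stores the most-significant byte at the lowest address.
The bytes are already most-significant first: 0xC686D902.
0xC686D902 = 3330726146.

3330726146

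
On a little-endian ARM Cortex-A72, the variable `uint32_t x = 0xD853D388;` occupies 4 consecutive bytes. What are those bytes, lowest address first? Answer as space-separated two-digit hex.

Split into bytes (most-significant first): D8 53 D3 88.
Little-endian: lowest address holds the least-significant byte.
So at ascending addresses the bytes are 88 D3 53 D8.

88 D3 53 D8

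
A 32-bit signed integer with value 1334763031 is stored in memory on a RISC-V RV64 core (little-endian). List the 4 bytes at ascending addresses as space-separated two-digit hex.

1334763031 in hexadecimal, padded to 32 bits, is 0x4F8EDE17.
Split into bytes (most-significant first): 4F 8E DE 17.
Little-endian: lowest address holds the least-significant byte.
So at ascending addresses the bytes are 17 DE 8E 4F.

17 DE 8E 4F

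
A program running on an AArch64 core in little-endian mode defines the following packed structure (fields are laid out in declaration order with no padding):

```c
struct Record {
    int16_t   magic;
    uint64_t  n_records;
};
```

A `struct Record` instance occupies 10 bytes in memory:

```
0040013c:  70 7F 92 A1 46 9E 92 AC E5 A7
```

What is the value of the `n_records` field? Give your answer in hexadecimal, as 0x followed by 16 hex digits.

0xA7E5AC929E46A192

`n_records` follows `magic` (2 bytes), so it starts at byte offset 2 and occupies 8 bytes.
Bytes at offsets 2..9: 92 A1 46 9E 92 AC E5 A7.
In little-endian order the low byte comes first in memory.
Reassemble most-significant byte first: A7 E5 AC 92 9E 46 A1 92 → 0xA7E5AC929E46A192.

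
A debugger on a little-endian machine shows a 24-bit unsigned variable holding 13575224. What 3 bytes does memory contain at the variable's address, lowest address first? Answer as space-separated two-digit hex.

38 24 CF

13575224 in hexadecimal, padded to 24 bits, is 0xCF2438.
Split into bytes (most-significant first): CF 24 38.
Little-endian: lowest address holds the least-significant byte.
So at ascending addresses the bytes are 38 24 CF.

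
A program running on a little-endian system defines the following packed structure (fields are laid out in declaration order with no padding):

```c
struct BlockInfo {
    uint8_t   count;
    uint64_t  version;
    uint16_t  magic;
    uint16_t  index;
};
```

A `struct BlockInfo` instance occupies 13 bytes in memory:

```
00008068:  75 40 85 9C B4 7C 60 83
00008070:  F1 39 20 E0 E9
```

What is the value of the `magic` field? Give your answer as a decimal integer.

`magic` follows `count` (1 B), `version` (8 B), so it starts at offset 1 + 8 = 9 and occupies 2 bytes.
Bytes at offsets 9..10: 39 20.
Little-endian: lowest address holds the least-significant byte.
Reassemble most-significant byte first: 20 39 → 0x2039.
0x2039 = 8249.

8249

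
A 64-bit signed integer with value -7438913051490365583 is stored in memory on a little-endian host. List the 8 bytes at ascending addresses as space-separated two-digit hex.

71 4F E6 22 FE AB C3 98

Two's complement of -7438913051490365583 in 64 bits: 7438913051490365583 = 0x673C5401DD19B08F; invert → 0x98C3ABFE22E64F70; add 1 → 0x98C3ABFE22E64F71.
Split into bytes (most-significant first): 98 C3 AB FE 22 E6 4F 71.
Little-endian: lowest address holds the least-significant byte.
So at ascending addresses the bytes are 71 4F E6 22 FE AB C3 98.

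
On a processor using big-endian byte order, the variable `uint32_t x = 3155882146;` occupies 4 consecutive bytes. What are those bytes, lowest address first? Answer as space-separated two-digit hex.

3155882146 in hexadecimal, padded to 32 bits, is 0xBC1AF0A2.
Split into bytes (most-significant first): BC 1A F0 A2.
Big-endian: lowest address holds the most-significant byte.
So the memory order matches the most-significant-first order: BC 1A F0 A2.

BC 1A F0 A2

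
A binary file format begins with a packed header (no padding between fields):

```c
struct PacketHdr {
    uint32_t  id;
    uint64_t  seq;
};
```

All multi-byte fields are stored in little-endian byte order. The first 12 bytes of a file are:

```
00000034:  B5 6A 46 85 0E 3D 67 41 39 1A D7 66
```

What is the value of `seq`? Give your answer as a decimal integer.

7410420545074183438

`seq` follows `id` (4 bytes), so it starts at byte offset 4 and occupies 8 bytes.
Bytes at offsets 4..11: 0E 3D 67 41 39 1A D7 66.
Little-endian stores the least-significant byte at the lowest address.
Reassemble most-significant byte first: 66 D7 1A 39 41 67 3D 0E → 0x66D71A3941673D0E.
0x66D71A3941673D0E = 7410420545074183438.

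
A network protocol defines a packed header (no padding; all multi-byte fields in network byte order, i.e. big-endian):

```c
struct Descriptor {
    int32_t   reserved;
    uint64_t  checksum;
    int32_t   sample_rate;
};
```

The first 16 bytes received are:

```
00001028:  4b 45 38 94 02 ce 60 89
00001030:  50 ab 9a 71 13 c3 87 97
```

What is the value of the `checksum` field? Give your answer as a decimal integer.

`checksum` follows `reserved` (4 bytes), so it starts at byte offset 4 and occupies 8 bytes.
Bytes at offsets 4..11: 02 CE 60 89 50 AB 9A 71.
Big-endian: lowest address holds the most-significant byte.
The bytes are already most-significant first: 0x02CE608950AB9A71.
0x02CE608950AB9A71 = 202205176158460529.

202205176158460529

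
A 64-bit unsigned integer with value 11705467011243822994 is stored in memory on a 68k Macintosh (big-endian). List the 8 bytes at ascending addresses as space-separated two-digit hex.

11705467011243822994 in hexadecimal, padded to 64 bits, is 0xA2722C3A7F3DCF92.
Split into bytes (most-significant first): A2 72 2C 3A 7F 3D CF 92.
Big-endian stores the most-significant byte at the lowest address.
So the memory order matches the most-significant-first order: A2 72 2C 3A 7F 3D CF 92.

A2 72 2C 3A 7F 3D CF 92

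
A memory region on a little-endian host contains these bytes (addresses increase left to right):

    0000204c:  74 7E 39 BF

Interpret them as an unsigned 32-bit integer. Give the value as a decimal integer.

3208216180

Little-endian stores the least-significant byte at the lowest address.
Reassemble most-significant byte first: BF 39 7E 74 → 0xBF397E74.
0xBF397E74 = 3208216180.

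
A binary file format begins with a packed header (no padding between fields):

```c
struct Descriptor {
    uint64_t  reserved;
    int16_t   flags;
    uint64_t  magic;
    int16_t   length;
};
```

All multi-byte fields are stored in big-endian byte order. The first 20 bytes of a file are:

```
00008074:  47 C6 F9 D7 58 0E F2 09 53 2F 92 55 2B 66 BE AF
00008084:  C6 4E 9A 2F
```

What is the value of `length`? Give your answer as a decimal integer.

-26065

`length` follows `reserved` (8 B), `flags` (2 B), `magic` (8 B), so it starts at offset 8 + 2 + 8 = 18 and occupies 2 bytes.
Bytes at offsets 18..19: 9A 2F.
In big-endian order the high byte comes first in memory.
The bytes are already most-significant first: 0x9A2F.
Top bit is set, so as a signed 16-bit value this is 0x9A2F − 2^16 = -26065.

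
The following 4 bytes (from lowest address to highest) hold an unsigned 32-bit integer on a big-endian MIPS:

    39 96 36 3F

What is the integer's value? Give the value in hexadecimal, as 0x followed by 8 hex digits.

0x3996363F

In big-endian order the high byte comes first in memory.
The bytes are already most-significant first: 0x3996363F.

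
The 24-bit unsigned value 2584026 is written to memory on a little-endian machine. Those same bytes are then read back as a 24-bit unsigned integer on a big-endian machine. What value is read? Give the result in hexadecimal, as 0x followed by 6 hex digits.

2584026 in 24-bit hexadecimal is 0x276DDA.
Stored little-endian, the bytes at ascending addresses are DA 6D 27.
Read back as big-endian, the last byte is least significant, giving 0xDA6D27.

0xDA6D27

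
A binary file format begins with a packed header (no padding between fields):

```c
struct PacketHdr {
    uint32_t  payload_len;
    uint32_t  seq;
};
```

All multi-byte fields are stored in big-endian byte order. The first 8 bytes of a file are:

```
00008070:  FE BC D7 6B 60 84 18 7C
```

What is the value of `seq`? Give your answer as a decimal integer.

1619269756

`seq` follows `payload_len` (4 bytes), so it starts at byte offset 4 and occupies 4 bytes.
Bytes at offsets 4..7: 60 84 18 7C.
Big-endian stores the most-significant byte at the lowest address.
The bytes are already most-significant first: 0x6084187C.
0x6084187C = 1619269756.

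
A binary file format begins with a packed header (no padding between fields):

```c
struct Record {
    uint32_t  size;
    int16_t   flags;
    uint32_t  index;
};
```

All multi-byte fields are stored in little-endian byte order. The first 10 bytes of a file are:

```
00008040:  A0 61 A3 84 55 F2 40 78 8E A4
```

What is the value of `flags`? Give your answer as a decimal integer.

`flags` follows `size` (4 bytes), so it starts at byte offset 4 and occupies 2 bytes.
Bytes at offsets 4..5: 55 F2.
In little-endian order the low byte comes first in memory.
Reassemble most-significant byte first: F2 55 → 0xF255.
Top bit is set, so as a signed 16-bit value this is 0xF255 − 2^16 = -3499.

-3499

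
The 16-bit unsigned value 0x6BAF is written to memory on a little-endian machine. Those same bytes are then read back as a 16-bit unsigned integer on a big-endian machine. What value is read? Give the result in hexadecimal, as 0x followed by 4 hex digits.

Stored little-endian, the bytes at ascending addresses are AF 6B.
Read back as big-endian, the last byte is least significant, giving 0xAF6B.

0xAF6B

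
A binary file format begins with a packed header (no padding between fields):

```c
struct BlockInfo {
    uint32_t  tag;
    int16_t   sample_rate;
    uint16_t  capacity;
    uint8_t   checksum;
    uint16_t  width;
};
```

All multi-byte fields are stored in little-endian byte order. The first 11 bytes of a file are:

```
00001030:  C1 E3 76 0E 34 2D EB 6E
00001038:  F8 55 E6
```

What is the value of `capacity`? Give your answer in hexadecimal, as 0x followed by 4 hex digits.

`capacity` follows `tag` (4 B), `sample_rate` (2 B), so it starts at offset 4 + 2 = 6 and occupies 2 bytes.
Bytes at offsets 6..7: EB 6E.
In little-endian order the low byte comes first in memory.
Reassemble most-significant byte first: 6E EB → 0x6EEB.

0x6EEB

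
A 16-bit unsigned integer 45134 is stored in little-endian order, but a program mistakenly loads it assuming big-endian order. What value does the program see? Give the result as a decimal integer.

45134 in 16-bit hexadecimal is 0xB04E.
Stored little-endian, the bytes at ascending addresses are 4E B0.
Read back as big-endian, the last byte is least significant, giving 0x4EB0.
0x4EB0 = 20144.

20144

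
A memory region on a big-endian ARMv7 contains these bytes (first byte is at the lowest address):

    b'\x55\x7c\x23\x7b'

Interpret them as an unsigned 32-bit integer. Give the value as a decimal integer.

In big-endian order the high byte comes first in memory.
The bytes are already most-significant first: 0x557C237B.
0x557C237B = 1434198907.

1434198907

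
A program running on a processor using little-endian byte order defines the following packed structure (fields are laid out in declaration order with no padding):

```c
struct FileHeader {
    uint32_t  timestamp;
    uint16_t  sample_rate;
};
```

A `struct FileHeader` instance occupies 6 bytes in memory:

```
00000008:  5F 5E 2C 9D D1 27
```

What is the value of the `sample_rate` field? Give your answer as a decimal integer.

`sample_rate` follows `timestamp` (4 bytes), so it starts at byte offset 4 and occupies 2 bytes.
Bytes at offsets 4..5: D1 27.
Little-endian: lowest address holds the least-significant byte.
Reassemble most-significant byte first: 27 D1 → 0x27D1.
0x27D1 = 10193.

10193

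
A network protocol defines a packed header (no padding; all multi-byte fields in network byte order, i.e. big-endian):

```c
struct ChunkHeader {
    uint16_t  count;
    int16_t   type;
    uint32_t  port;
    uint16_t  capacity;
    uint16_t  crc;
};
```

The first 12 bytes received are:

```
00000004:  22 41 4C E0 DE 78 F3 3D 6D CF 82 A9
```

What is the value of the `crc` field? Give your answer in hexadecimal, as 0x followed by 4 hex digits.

`crc` follows `count` (2 B), `type` (2 B), `port` (4 B), `capacity` (2 B), so it starts at offset 2 + 2 + 4 + 2 = 10 and occupies 2 bytes.
Bytes at offsets 10..11: 82 A9.
Big-endian: lowest address holds the most-significant byte.
The bytes are already most-significant first: 0x82A9.

0x82A9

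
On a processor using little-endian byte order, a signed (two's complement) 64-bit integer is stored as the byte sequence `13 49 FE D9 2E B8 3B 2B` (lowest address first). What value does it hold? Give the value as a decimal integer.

3115286078622157075

In little-endian order the low byte comes first in memory.
Reassemble most-significant byte first: 2B 3B B8 2E D9 FE 49 13 → 0x2B3BB82ED9FE4913.
0x2B3BB82ED9FE4913 = 3115286078622157075.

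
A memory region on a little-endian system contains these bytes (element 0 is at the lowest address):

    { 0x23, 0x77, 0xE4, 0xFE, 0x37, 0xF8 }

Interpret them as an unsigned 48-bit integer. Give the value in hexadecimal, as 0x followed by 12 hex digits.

0xF837FEE47723

Little-endian: lowest address holds the least-significant byte.
Reassemble most-significant byte first: F8 37 FE E4 77 23 → 0xF837FEE47723.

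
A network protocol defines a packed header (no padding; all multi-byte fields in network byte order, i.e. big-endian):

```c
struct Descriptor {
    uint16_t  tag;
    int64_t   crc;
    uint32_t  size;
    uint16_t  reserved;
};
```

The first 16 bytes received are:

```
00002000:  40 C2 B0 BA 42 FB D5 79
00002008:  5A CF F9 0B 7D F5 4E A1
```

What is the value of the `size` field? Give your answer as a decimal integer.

`size` follows `tag` (2 B), `crc` (8 B), so it starts at offset 2 + 8 = 10 and occupies 4 bytes.
Bytes at offsets 10..13: F9 0B 7D F5.
Big-endian: lowest address holds the most-significant byte.
The bytes are already most-significant first: 0xF90B7DF5.
0xF90B7DF5 = 4178279925.

4178279925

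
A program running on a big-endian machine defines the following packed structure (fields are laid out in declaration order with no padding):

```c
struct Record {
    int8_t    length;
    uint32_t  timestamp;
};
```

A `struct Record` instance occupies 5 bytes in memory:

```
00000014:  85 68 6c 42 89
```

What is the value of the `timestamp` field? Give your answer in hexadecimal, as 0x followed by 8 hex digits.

`timestamp` follows `length` (1 byte), so it starts at byte offset 1 and occupies 4 bytes.
Bytes at offsets 1..4: 68 6C 42 89.
Big-endian stores the most-significant byte at the lowest address.
The bytes are already most-significant first: 0x686C4289.

0x686C4289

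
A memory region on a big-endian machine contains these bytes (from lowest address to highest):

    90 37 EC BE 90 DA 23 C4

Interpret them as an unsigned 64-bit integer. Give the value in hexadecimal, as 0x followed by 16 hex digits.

In big-endian order the high byte comes first in memory.
The bytes are already most-significant first: 0x9037ECBE90DA23C4.

0x9037ECBE90DA23C4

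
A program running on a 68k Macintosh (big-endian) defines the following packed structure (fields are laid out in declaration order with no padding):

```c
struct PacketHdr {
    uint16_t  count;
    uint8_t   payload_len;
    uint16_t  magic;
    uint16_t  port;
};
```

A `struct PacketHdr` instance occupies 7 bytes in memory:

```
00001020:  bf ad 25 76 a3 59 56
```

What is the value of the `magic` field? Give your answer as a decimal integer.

`magic` follows `count` (2 B), `payload_len` (1 B), so it starts at offset 2 + 1 = 3 and occupies 2 bytes.
Bytes at offsets 3..4: 76 A3.
Big-endian: lowest address holds the most-significant byte.
The bytes are already most-significant first: 0x76A3.
0x76A3 = 30371.

30371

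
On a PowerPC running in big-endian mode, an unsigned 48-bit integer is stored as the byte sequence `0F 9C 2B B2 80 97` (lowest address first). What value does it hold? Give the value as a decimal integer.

17163422433431

Big-endian: lowest address holds the most-significant byte.
The bytes are already most-significant first: 0x0F9C2BB28097.
0x0F9C2BB28097 = 17163422433431.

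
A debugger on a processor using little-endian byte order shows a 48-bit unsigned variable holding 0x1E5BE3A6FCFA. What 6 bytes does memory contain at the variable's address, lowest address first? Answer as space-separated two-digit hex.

FA FC A6 E3 5B 1E

Split into bytes (most-significant first): 1E 5B E3 A6 FC FA.
Little-endian stores the least-significant byte at the lowest address.
So at ascending addresses the bytes are FA FC A6 E3 5B 1E.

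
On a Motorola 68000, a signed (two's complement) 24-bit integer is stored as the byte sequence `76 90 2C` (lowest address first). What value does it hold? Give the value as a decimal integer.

In big-endian order the high byte comes first in memory.
The bytes are already most-significant first: 0x76902C.
0x76902C = 7770156.

7770156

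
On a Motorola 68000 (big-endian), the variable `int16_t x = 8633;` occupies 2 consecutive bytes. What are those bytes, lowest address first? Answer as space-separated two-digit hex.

21 B9

8633 in hexadecimal, padded to 16 bits, is 0x21B9.
Split into bytes (most-significant first): 21 B9.
Big-endian: lowest address holds the most-significant byte.
So the memory order matches the most-significant-first order: 21 B9.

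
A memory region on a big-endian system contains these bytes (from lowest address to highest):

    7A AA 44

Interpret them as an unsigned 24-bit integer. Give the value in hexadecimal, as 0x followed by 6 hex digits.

0x7AAA44

In big-endian order the high byte comes first in memory.
The bytes are already most-significant first: 0x7AAA44.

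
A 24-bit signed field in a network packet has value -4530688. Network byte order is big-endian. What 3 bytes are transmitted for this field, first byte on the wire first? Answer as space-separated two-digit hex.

Two's complement of -4530688 in 24 bits: 4530688 = 0x452200; invert → 0xBADDFF; add 1 → 0xBADE00.
Split into bytes (most-significant first): BA DE 00.
Big-endian stores the most-significant byte at the lowest address.
So the memory order matches the most-significant-first order: BA DE 00.

BA DE 00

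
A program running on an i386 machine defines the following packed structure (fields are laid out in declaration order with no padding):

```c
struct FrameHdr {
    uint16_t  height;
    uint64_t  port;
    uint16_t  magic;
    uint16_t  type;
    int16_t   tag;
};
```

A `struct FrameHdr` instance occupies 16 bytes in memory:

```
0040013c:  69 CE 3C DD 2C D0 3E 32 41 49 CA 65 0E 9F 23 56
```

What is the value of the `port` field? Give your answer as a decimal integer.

`port` follows `height` (2 bytes), so it starts at byte offset 2 and occupies 8 bytes.
Bytes at offsets 2..9: 3C DD 2C D0 3E 32 41 49.
Little-endian stores the least-significant byte at the lowest address.
Reassemble most-significant byte first: 49 41 32 3E D0 2C DD 3C → 0x4941323ED02CDD3C.
0x4941323ED02CDD3C = 5278555483616894268.

5278555483616894268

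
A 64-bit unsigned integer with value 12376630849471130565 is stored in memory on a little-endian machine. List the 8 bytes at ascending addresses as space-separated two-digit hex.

C5 2B DE F2 2E A0 C2 AB

12376630849471130565 in hexadecimal, padded to 64 bits, is 0xABC2A02EF2DE2BC5.
Split into bytes (most-significant first): AB C2 A0 2E F2 DE 2B C5.
Little-endian stores the least-significant byte at the lowest address.
So at ascending addresses the bytes are C5 2B DE F2 2E A0 C2 AB.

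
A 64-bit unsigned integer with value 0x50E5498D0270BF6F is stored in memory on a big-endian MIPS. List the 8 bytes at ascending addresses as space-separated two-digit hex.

50 E5 49 8D 02 70 BF 6F

Split into bytes (most-significant first): 50 E5 49 8D 02 70 BF 6F.
Big-endian: lowest address holds the most-significant byte.
So the memory order matches the most-significant-first order: 50 E5 49 8D 02 70 BF 6F.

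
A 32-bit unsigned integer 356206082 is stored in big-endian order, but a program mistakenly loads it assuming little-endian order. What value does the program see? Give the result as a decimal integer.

38157077

356206082 in 32-bit hexadecimal is 0x153B4602.
Stored big-endian, the bytes at ascending addresses are 15 3B 46 02.
Read back as little-endian, the first byte is least significant, giving 0x02463B15.
0x02463B15 = 38157077.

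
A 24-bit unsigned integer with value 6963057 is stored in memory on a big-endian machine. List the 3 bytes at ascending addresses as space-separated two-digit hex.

6963057 in hexadecimal, padded to 24 bits, is 0x6A3F71.
Split into bytes (most-significant first): 6A 3F 71.
In big-endian order the high byte comes first in memory.
So the memory order matches the most-significant-first order: 6A 3F 71.

6A 3F 71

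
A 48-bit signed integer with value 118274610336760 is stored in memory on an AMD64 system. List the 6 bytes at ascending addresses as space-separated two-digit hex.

118274610336760 in hexadecimal, padded to 48 bits, is 0x6B91F42293F8.
Split into bytes (most-significant first): 6B 91 F4 22 93 F8.
In little-endian order the low byte comes first in memory.
So at ascending addresses the bytes are F8 93 22 F4 91 6B.

F8 93 22 F4 91 6B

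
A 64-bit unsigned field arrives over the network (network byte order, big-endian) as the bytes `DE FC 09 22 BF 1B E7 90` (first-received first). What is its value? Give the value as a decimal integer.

16067727615390902160

Big-endian: lowest address holds the most-significant byte.
The bytes are already most-significant first: 0xDEFC0922BF1BE790.
0xDEFC0922BF1BE790 = 16067727615390902160.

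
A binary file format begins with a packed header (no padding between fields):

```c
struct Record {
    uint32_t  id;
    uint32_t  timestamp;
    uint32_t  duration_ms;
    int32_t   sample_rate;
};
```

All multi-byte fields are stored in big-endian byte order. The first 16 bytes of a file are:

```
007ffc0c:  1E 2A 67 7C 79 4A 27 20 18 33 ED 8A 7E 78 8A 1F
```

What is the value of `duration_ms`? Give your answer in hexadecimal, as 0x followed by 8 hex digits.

0x1833ED8A

`duration_ms` follows `id` (4 B), `timestamp` (4 B), so it starts at offset 4 + 4 = 8 and occupies 4 bytes.
Bytes at offsets 8..11: 18 33 ED 8A.
In big-endian order the high byte comes first in memory.
The bytes are already most-significant first: 0x1833ED8A.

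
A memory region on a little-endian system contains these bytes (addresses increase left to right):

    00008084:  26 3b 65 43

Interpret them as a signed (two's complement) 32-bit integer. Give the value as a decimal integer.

Little-endian: lowest address holds the least-significant byte.
Reassemble most-significant byte first: 43 65 3B 26 → 0x43653B26.
0x43653B26 = 1130707750.

1130707750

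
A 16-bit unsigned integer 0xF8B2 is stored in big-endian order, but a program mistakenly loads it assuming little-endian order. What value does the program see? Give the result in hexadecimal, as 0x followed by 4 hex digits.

0xB2F8

Stored big-endian, the bytes at ascending addresses are F8 B2.
Read back as little-endian, the first byte is least significant, giving 0xB2F8.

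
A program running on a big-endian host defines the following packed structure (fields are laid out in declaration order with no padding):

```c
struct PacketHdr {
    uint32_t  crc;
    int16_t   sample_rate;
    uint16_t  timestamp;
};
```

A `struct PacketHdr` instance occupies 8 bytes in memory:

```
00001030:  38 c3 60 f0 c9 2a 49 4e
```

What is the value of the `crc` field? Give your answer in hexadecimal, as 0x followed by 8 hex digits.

`crc` is the first field, at byte offset 0, occupying 4 bytes.
Bytes at offsets 0..3: 38 C3 60 F0.
In big-endian order the high byte comes first in memory.
The bytes are already most-significant first: 0x38C360F0.

0x38C360F0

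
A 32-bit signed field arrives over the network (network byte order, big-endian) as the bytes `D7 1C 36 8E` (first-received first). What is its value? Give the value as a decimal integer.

Big-endian stores the most-significant byte at the lowest address.
The bytes are already most-significant first: 0xD71C368E.
Top bit is set, so as a signed 32-bit value this is 0xD71C368E − 2^32 = -686016882.

-686016882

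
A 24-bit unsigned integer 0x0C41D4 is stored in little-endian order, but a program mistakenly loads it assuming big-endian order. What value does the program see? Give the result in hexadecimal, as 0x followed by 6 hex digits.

0xD4410C

Stored little-endian, the bytes at ascending addresses are D4 41 0C.
Read back as big-endian, the last byte is least significant, giving 0xD4410C.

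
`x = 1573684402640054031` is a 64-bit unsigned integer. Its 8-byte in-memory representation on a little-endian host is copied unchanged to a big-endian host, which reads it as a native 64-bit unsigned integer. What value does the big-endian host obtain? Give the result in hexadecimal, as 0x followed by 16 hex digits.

0x0FE7EE5FA0D9D615

1573684402640054031 in 64-bit hexadecimal is 0x15D6D9A05FEEE70F.
Stored little-endian, the bytes at ascending addresses are 0F E7 EE 5F A0 D9 D6 15.
Read back as big-endian, the last byte is least significant, giving 0x0FE7EE5FA0D9D615.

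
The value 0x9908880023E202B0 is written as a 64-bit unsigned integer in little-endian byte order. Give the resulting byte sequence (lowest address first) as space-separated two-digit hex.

B0 02 E2 23 00 88 08 99

Split into bytes (most-significant first): 99 08 88 00 23 E2 02 B0.
In little-endian order the low byte comes first in memory.
So at ascending addresses the bytes are B0 02 E2 23 00 88 08 99.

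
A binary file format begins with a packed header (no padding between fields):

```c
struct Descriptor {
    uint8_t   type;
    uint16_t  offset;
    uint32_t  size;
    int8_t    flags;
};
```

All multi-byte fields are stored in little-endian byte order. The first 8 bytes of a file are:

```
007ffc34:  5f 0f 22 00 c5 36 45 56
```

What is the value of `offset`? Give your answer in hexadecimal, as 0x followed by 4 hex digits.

`offset` follows `type` (1 byte), so it starts at byte offset 1 and occupies 2 bytes.
Bytes at offsets 1..2: 0F 22.
Little-endian stores the least-significant byte at the lowest address.
Reassemble most-significant byte first: 22 0F → 0x220F.

0x220F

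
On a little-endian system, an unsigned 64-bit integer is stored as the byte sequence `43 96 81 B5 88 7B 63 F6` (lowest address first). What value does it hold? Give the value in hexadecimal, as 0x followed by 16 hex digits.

0xF6637B88B5819643

Little-endian stores the least-significant byte at the lowest address.
Reassemble most-significant byte first: F6 63 7B 88 B5 81 96 43 → 0xF6637B88B5819643.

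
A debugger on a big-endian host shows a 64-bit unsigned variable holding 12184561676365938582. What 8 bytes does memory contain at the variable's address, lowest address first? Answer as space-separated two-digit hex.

12184561676365938582 in hexadecimal, padded to 64 bits, is 0xA9184249BFA13F96.
Split into bytes (most-significant first): A9 18 42 49 BF A1 3F 96.
In big-endian order the high byte comes first in memory.
So the memory order matches the most-significant-first order: A9 18 42 49 BF A1 3F 96.

A9 18 42 49 BF A1 3F 96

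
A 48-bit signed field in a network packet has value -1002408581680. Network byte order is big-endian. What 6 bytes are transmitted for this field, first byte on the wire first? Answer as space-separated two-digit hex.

Two's complement of -1002408581680 in 48 bits: 1002408581680 = 0x00E964351A30; invert → 0xFF169BCAE5CF; add 1 → 0xFF169BCAE5D0.
Split into bytes (most-significant first): FF 16 9B CA E5 D0.
Big-endian stores the most-significant byte at the lowest address.
So the memory order matches the most-significant-first order: FF 16 9B CA E5 D0.

FF 16 9B CA E5 D0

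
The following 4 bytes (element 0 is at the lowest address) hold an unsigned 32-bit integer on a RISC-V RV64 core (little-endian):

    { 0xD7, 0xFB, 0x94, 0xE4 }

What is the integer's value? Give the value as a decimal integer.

Little-endian: lowest address holds the least-significant byte.
Reassemble most-significant byte first: E4 94 FB D7 → 0xE494FBD7.
0xE494FBD7 = 3834969047.

3834969047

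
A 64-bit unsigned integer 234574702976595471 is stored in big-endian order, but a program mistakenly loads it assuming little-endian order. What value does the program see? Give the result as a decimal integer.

234574702976595471 in 64-bit hexadecimal is 0x034160731436760F.
Stored big-endian, the bytes at ascending addresses are 03 41 60 73 14 36 76 0F.
Read back as little-endian, the first byte is least significant, giving 0x0F76361473604103.
0x0F76361473604103 = 1114137419283710211.

1114137419283710211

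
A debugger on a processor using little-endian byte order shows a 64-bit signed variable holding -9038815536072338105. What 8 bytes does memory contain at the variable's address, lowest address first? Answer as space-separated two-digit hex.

47 55 20 DE 28 AD 8F 82

Two's complement of -9038815536072338105 in 64 bits: 9038815536072338105 = 0x7D7052D721DFAAB9; invert → 0x828FAD28DE205546; add 1 → 0x828FAD28DE205547.
Split into bytes (most-significant first): 82 8F AD 28 DE 20 55 47.
Little-endian stores the least-significant byte at the lowest address.
So at ascending addresses the bytes are 47 55 20 DE 28 AD 8F 82.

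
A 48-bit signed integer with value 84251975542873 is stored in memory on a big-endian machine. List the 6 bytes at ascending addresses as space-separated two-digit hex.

4C A0 71 12 E8 59

84251975542873 in hexadecimal, padded to 48 bits, is 0x4CA07112E859.
Split into bytes (most-significant first): 4C A0 71 12 E8 59.
In big-endian order the high byte comes first in memory.
So the memory order matches the most-significant-first order: 4C A0 71 12 E8 59.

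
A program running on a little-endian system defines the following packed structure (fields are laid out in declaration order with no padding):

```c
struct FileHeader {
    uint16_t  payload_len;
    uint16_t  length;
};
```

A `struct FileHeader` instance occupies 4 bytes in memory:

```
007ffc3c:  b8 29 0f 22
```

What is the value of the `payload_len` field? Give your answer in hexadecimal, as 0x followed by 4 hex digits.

`payload_len` is the first field, at byte offset 0, occupying 2 bytes.
Bytes at offsets 0..1: B8 29.
Little-endian: lowest address holds the least-significant byte.
Reassemble most-significant byte first: 29 B8 → 0x29B8.

0x29B8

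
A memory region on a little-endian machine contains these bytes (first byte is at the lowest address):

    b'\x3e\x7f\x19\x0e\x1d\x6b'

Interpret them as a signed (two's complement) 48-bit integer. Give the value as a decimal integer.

117772534775614

Little-endian stores the least-significant byte at the lowest address.
Reassemble most-significant byte first: 6B 1D 0E 19 7F 3E → 0x6B1D0E197F3E.
0x6B1D0E197F3E = 117772534775614.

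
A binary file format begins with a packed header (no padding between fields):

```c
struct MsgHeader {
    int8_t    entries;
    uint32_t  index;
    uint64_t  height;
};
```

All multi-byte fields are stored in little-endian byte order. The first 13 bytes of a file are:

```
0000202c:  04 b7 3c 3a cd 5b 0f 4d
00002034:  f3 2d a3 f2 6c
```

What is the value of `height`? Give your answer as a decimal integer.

7850516518210965339

`height` follows `entries` (1 B), `index` (4 B), so it starts at offset 1 + 4 = 5 and occupies 8 bytes.
Bytes at offsets 5..12: 5B 0F 4D F3 2D A3 F2 6C.
Little-endian stores the least-significant byte at the lowest address.
Reassemble most-significant byte first: 6C F2 A3 2D F3 4D 0F 5B → 0x6CF2A32DF34D0F5B.
0x6CF2A32DF34D0F5B = 7850516518210965339.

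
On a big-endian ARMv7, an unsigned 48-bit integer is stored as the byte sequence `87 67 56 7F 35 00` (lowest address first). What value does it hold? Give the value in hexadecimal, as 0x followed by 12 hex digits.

0x8767567F3500

In big-endian order the high byte comes first in memory.
The bytes are already most-significant first: 0x8767567F3500.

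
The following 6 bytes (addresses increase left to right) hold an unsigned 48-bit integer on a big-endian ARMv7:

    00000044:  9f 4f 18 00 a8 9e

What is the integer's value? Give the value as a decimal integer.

In big-endian order the high byte comes first in memory.
The bytes are already most-significant first: 0x9F4F1800A89E.
0x9F4F1800A89E = 175162053929118.

175162053929118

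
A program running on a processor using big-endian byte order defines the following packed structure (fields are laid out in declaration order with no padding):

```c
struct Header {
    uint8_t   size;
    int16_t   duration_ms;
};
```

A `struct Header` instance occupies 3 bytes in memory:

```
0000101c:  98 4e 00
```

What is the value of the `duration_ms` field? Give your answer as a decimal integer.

`duration_ms` follows `size` (1 byte), so it starts at byte offset 1 and occupies 2 bytes.
Bytes at offsets 1..2: 4E 00.
Big-endian stores the most-significant byte at the lowest address.
The bytes are already most-significant first: 0x4E00.
0x4E00 = 19968.

19968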